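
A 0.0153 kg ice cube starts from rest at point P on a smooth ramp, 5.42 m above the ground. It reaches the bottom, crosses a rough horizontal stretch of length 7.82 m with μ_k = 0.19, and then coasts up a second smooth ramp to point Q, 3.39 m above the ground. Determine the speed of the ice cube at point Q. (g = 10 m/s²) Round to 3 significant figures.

Energy at P: mgh₁ = (0.0153)(10)(5.42) = 0.82926 J
Friction loss: W_f = μ_k mg d = 0.2273 J
At Q: ½mv² + mgh₂ = mgh₁ − W_f
½mv² = 0.82926 − 0.2273 − 0.51867 = 0.083263 J
v = √(2 × 0.083263/0.0153) = 3.299 m/s

v = 3.30 m/s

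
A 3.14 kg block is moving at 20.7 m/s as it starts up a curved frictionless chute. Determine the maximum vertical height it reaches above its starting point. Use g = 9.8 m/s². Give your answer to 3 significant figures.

Setting KE at the bottom equal to PE gained: ½mv² = mgh
h = v²/(2g) = 20.7²/(2 × 9.8) = 21.86 m

h = 21.9 m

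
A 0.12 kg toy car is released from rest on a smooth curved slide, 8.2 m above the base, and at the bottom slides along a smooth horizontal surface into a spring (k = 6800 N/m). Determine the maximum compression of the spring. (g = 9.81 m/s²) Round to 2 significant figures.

x = 0.053 m

At max compression the car is momentarily at rest: mgh = ½kx²
x = √(2mgh/k) = √(2 × 0.12 × 9.81 × 8.2 / 6800) = 0.05328 m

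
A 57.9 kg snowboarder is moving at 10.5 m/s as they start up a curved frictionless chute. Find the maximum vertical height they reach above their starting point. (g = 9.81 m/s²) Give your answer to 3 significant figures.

Setting KE at the bottom equal to PE gained: ½mv² = mgh
h = v²/(2g) = 10.5²/(2 × 9.81) = 5.619 m

h = 5.62 m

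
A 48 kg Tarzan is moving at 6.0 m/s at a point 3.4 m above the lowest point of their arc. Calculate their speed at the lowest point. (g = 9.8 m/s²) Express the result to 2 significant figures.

Equating total energy at the two states: ½mv₀² + mgh = ½mv²
v² = v₀² + 2gh = (6.0)² + 2(9.8)(3.4) = 102.64
v = √102.64 = 10.13 m/s

v = 10 m/s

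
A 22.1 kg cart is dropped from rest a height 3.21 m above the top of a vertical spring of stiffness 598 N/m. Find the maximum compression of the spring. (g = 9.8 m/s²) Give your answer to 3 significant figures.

x = 1.93 m

Measuring PE from the top of the relaxed spring, at max compression the cart has dropped H + x with zero KE, so:
mg(H + x) = ½kx²
½(598)x² − (22.1)(9.8)x − (22.1)(9.8)(3.21) = 0
299.0x² − 216.6x − 695.2 = 0
x = [216.6 + √(46907 + 831485)]/(2 × 299.0) = 1.929 m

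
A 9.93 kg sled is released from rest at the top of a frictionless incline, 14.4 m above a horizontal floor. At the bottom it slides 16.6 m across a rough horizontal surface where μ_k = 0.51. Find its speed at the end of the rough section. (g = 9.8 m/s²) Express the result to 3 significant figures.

v = 10.8 m/s

Energy bookkeeping (friction removes W_f = μ_k N d):
mgh = ½mv² + μ_k m g d
W_f = μ_k mg d = (0.51)(9.93)(9.8)(16.6) = 823.9 J
½mv² = mgh − W_f = 1401.3 − 823.9 = 577.46 J
v = √(2 × 577.46/9.93) = 10.78 m/s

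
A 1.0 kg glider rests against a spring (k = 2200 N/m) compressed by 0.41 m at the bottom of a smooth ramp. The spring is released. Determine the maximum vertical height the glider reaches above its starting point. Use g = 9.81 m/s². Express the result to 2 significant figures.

All spring PE becomes gravitational PE at the highest point: ½kx² = mgh
h = kx²/(2mg) = (2200)(0.41)²/(2 × 1.0 × 9.81) = 18.85 m

h = 19 m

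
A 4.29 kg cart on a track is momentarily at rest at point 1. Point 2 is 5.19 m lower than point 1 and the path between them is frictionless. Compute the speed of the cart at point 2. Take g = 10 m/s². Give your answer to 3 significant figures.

v = 10.2 m/s

Energy conservation between the two points: mgh = ½mv²
v = √(2gh) = √(2 × 10 × 5.19) = √103.80 = 10.19 m/s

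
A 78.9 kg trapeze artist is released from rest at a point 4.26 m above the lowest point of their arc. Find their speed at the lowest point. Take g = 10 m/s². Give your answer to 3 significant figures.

v = 9.23 m/s

By conservation of mechanical energy, mgh = ½mv²
v = √(2gh) = √(2 × 10 × 4.26) = √85.200 = 9.230 m/s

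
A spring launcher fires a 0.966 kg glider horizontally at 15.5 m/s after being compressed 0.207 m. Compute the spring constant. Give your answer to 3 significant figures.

Energy stored in the spring equals the launch KE: ½kx² = ½mv²
k = mv²/x² = (0.966)(15.5)²/(0.207)² = 5416 N/m

k = 5420 N/m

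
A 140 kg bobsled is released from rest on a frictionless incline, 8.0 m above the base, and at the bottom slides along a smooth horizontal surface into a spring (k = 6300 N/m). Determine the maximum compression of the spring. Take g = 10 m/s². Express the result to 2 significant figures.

Gravitational PE at the top equals spring PE at max compression: mgh = ½kx²
x = √(2mgh/k) = √(2 × 140 × 10 × 8.0 / 6300) = 1.886 m

x = 1.9 m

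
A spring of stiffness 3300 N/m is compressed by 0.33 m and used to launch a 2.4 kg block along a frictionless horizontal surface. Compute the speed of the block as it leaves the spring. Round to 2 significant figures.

Spring PE converts entirely to kinetic energy: ½kx² = ½mv²
v = x√(k/m) = 0.33 × √(3300/2.4) = 12.24 m/s

v = 12 m/s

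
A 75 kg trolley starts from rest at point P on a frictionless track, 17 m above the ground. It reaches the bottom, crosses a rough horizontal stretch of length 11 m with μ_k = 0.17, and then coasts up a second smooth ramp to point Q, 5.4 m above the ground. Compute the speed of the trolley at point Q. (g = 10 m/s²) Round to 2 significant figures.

Energy at P: mgh₁ = (75)(10)(17) = 12750 J
Friction loss: W_f = μ_k mg d = 1403 J
At Q: ½mv² + mgh₂ = mgh₁ − W_f
½mv² = 12750 − 1403 − 4050.0 = 7297.5 J
v = √(2 × 7297.5/75) = 13.95 m/s

v = 14 m/s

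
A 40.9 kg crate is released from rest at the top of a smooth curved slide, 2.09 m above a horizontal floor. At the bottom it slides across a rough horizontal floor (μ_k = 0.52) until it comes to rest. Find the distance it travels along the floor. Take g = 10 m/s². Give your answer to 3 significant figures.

Applying the work–energy principle:
At rest all PE has been dissipated by friction: mgh = μ_k m g d
d = h/μ_k = 2.09/0.52 = 4.019 m

d = 4.02 m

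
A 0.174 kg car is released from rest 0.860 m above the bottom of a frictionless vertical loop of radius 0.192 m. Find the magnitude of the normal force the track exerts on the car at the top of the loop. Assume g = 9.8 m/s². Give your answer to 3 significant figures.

N = 6.75 N

Energy from release to top (height 2r): mgh = ½mv_top² + mg(2r)
v_top² = 2g(h − 2r) = 2(9.8)(0.860 − 0.3840) = 9.3296 m²/s²
At the top, both N and weight point toward the centre: N + mg = mv_top²/r
N = m(v_top²/r − g) = 0.174(9.3296/0.192 − 9.8) = 6.750 N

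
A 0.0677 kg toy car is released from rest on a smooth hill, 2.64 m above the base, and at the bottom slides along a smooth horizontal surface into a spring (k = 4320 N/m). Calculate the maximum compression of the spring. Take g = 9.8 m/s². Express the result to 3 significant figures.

x = 0.0285 m

Energy conservation (no friction) from release to max compression: mgh = ½kx²
x = √(2mgh/k) = √(2 × 0.0677 × 9.8 × 2.64 / 4320) = 0.02848 m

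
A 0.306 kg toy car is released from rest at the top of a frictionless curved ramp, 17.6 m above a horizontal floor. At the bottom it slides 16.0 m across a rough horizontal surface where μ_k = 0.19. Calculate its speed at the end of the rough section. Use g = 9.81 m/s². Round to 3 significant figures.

v = 16.9 m/s

Energy bookkeeping (friction removes W_f = μ_k N d):
mgh = ½mv² + μ_k m g d
W_f = μ_k mg d = (0.19)(0.306)(9.81)(16.0) = 9.126 J
½mv² = mgh − W_f = 52.833 − 9.126 = 43.707 J
v = √(2 × 43.707/0.306) = 16.90 m/s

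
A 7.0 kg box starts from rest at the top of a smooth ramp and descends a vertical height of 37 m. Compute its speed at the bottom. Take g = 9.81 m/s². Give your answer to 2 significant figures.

By conservation of mechanical energy, mgh = ½mv²
v = √(2gh) = √(2 × 9.81 × 37) = √725.94 = 26.94 m/s

v = 27 m/s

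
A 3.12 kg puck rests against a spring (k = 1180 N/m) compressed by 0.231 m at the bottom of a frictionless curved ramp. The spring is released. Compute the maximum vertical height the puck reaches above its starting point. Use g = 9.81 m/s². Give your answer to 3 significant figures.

h = 1.03 m

At maximum height the puck is at rest, so ½kx² = mgh
h = kx²/(2mg) = (1180)(0.231)²/(2 × 3.12 × 9.81) = 1.029 m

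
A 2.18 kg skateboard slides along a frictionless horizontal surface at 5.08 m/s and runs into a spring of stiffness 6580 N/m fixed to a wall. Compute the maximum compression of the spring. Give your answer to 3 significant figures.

All KE is stored as spring PE at maximum compression: ½mv² = ½kx²
x = v√(m/k) = 5.08 × √(2.18/6580) = 0.09247 m

x = 0.0925 m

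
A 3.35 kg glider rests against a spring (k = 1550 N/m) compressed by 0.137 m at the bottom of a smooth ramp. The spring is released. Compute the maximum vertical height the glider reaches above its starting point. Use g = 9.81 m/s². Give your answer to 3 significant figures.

h = 0.443 m

At maximum height the glider is at rest, so ½kx² = mgh
h = kx²/(2mg) = (1550)(0.137)²/(2 × 3.35 × 9.81) = 0.4426 m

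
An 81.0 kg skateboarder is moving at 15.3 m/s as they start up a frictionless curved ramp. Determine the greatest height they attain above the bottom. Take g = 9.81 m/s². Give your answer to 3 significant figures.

By energy conservation, ½mv² = mgh
h = v²/(2g) = 15.3²/(2 × 9.81) = 11.93 m

h = 11.9 m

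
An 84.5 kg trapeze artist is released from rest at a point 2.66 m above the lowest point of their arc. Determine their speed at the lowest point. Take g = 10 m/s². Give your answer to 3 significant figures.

v = 7.29 m/s

By conservation of mechanical energy, mgh = ½mv²
v = √(2gh) = √(2 × 10 × 2.66) = √53.200 = 7.294 m/s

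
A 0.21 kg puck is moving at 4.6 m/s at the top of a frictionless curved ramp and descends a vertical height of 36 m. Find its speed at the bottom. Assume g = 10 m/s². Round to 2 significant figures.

v = 27 m/s

Energy conservation between the two points: ½mv₀² + mgh = ½mv²
v² = v₀² + 2gh = (4.6)² + 2(10)(36) = 741.16
v = √741.16 = 27.22 m/s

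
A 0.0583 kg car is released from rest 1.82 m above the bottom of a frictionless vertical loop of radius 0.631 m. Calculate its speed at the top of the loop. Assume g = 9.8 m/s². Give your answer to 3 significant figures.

Energy conservation: mgh = ½mv_top² + mg(2r)
v_top² = 2g(h − 2r) = 2(9.8)(1.82 − 1.262) = 10.94
v_top = 3.307 m/s

v = 3.31 m/s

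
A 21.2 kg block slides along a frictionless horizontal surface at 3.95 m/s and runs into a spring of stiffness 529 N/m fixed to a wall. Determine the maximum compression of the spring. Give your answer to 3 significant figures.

x = 0.791 m

At max compression the block is momentarily at rest: ½mv² = ½kx²
x = v√(m/k) = 3.95 × √(21.2/529) = 0.7907 m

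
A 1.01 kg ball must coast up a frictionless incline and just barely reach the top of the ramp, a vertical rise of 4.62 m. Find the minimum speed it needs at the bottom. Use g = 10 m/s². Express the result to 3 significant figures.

At the top it is momentarily at rest, so all KE converts to PE: ½mv² = mgh
v = √(2gh) = √(2 × 10 × 4.62) = 9.612 m/s

v = 9.61 m/s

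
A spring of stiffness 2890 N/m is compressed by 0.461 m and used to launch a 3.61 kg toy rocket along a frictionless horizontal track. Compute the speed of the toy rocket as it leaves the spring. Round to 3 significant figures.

Conservation of energy: ½kx² = ½mv²
v = x√(k/m) = 0.461 × √(2890/3.61) = 13.04 m/s

v = 13.0 m/s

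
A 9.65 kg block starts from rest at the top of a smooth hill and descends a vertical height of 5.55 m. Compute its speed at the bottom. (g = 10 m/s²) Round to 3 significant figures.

v = 10.5 m/s

By conservation of mechanical energy, mgh = ½mv²
The mass cancels from both sides.
v = √(2gh) = √(2 × 10 × 5.55) = √111.00 = 10.54 m/s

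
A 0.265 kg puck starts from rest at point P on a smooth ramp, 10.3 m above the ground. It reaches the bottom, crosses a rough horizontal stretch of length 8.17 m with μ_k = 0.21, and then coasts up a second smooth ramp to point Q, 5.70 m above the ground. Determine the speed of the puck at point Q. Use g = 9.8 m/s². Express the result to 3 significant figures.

v = 7.52 m/s

Energy at P: mgh₁ = (0.265)(9.8)(10.3) = 26.749 J
Friction loss: W_f = μ_k mg d = 4.456 J
At Q: ½mv² + mgh₂ = mgh₁ − W_f
½mv² = 26.749 − 4.456 − 14.803 = 7.4905 J
v = √(2 × 7.4905/0.265) = 7.519 m/s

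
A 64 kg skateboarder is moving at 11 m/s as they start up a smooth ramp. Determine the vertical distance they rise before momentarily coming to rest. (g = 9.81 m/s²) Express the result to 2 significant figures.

h = 6.2 m

Setting KE at the bottom equal to PE gained: ½mv² = mgh
h = v²/(2g) = 11²/(2 × 9.81) = 6.167 m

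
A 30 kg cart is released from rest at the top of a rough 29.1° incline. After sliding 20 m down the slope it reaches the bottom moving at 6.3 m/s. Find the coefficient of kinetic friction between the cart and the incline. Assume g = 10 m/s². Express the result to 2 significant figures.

mgh = ½mv² + μ_k (mg cosθ) L, with h = L sinθ
mgL sinθ = 2918.0 J; ½mv² = 595.35 J
W_f = 2918.0 − 595.35 = 2323 J
μ_k = W_f/(mg cosθ · L) = 2323/(262.1 × 20) = 0.4430

μ_k = 0.44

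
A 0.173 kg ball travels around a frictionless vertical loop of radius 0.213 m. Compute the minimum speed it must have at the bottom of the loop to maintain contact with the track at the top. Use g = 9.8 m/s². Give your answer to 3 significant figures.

v = 3.23 m/s

At the top: mg = mv_top²/r ⇒ v_top² = gr = 2.087 m²/s²
Energy from bottom to top (height 2r): ½mv_bot² = ½mv_top² + mg(2r)
v_bot² = gr + 4gr = 5gr = 10.44
v_bot = √(5gr) = 3.231 m/s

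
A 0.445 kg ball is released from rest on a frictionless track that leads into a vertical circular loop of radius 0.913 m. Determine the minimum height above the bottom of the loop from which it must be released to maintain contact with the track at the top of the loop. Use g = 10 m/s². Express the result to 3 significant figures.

At the top, for minimum speed gravity alone supplies the centripetal force: mg = mv_top²/r ⇒ v_top² = gr = 9.130 m²/s²
Energy conservation from release height h to the top (height 2r): mgh = ½mv_top² + mg(2r)
h = v_top²/(2g) + 2r = r/2 + 2r = 5r/2 = 2.283 m

h = 2.28 m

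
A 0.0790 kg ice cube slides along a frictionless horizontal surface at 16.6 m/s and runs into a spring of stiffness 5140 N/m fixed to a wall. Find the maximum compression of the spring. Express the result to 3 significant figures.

Conservation of energy between contact and max compression: ½mv² = ½kx²
x = v√(m/k) = 16.6 × √(0.0790/5140) = 0.06508 m

x = 0.0651 m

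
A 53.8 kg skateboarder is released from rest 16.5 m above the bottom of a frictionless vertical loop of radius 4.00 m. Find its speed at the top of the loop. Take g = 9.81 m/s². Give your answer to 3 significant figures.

Energy conservation: mgh = ½mv_top² + mg(2r)
v_top² = 2g(h − 2r) = 2(9.81)(16.5 − 8.000) = 166.8
v_top = 12.91 m/s

v = 12.9 m/s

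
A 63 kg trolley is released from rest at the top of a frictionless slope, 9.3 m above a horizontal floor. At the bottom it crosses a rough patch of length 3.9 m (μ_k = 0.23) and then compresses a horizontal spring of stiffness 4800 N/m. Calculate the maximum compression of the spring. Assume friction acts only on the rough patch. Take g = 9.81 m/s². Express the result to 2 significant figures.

Initial energy: E₁ = mgh = (63)(9.81)(9.3) = 5747.7 J
Friction removes W_f = μ_k mg d = (0.23)(63)(9.81)(3.9) = 554.4 J
Energy reaching the spring: E = 5747.7 − 554.4 = 5193.3 J
At max compression ½kx² = E ⇒ x = √(2E/k) = √(2 × 5193.3/4800) = 1.471 m

x = 1.5 m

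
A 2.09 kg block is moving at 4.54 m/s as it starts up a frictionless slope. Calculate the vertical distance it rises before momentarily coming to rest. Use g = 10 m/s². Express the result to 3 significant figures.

h = 1.03 m

By energy conservation, ½mv² = mgh
h = v²/(2g) = 4.54²/(2 × 10) = 1.031 m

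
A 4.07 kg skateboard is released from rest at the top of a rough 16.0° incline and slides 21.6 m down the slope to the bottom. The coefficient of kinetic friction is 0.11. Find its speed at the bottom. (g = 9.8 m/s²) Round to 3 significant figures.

v = 8.48 m/s

Work–energy: mg(L sinθ) − μ_k(mg cosθ)L = ½mv²
mgh = mgL sinθ = (4.07)(9.8)(21.6)sin16.0° = 237.47 J
W_f = μ_k mg cosθ · L = (0.11)(4.07)(9.8)cos16.0°·21.6 = 91.10 J
½mv² = 237.47 − 91.10 = 146.37 J
v = √(2 × 146.37/4.07) = 8.481 m/s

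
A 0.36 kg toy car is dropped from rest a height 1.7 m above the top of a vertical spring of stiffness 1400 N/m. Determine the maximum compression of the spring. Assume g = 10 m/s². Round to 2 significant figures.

Let x be the compression. The total drop is H + x, and the car is instantaneously at rest at max compression, so energy conservation gives:
mg(H + x) = ½kx²
½(1400)x² − (0.36)(10)x − (0.36)(10)(1.7) = 0
700.0x² − 3.600x − 6.120 = 0
x = [3.600 + √(12.96 + 17136)]/(2 × 700.0) = 0.09611 m

x = 0.096 m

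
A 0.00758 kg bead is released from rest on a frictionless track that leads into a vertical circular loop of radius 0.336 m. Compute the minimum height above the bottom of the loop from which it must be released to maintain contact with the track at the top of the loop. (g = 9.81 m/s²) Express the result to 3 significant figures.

At the top, for minimum speed gravity alone supplies the centripetal force: mg = mv_top²/r ⇒ v_top² = gr = 3.296 m²/s²
Energy conservation from release height h to the top (height 2r): mgh = ½mv_top² + mg(2r)
h = v_top²/(2g) + 2r = r/2 + 2r = 5r/2 = 0.8400 m

h = 0.840 m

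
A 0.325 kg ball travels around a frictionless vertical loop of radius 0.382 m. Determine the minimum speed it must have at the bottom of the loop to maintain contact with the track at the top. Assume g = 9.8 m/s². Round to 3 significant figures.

v = 4.33 m/s

At the top: mg = mv_top²/r ⇒ v_top² = gr = 3.744 m²/s²
Energy from bottom to top (height 2r): ½mv_bot² = ½mv_top² + mg(2r)
v_bot² = gr + 4gr = 5gr = 18.72
v_bot = √(5gr) = 4.326 m/s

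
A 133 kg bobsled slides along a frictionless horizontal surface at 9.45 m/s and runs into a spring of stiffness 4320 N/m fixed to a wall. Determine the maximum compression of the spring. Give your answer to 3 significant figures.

All KE is stored as spring PE at maximum compression: ½mv² = ½kx²
x = v√(m/k) = 9.45 × √(133/4320) = 1.658 m

x = 1.66 m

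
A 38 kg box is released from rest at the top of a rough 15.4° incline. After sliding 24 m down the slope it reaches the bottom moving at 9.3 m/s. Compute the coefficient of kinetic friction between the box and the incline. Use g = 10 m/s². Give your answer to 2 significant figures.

μ_k = 0.089

The energy dissipated by friction is the PE lost minus the KE gained:
mgL sinθ = 2421.9 J; ½mv² = 1643.3 J
W_f = 2421.9 − 1643.3 = 778.6 J
μ_k = W_f/(mg cosθ · L) = 778.6/(366.4 × 24) = 0.08855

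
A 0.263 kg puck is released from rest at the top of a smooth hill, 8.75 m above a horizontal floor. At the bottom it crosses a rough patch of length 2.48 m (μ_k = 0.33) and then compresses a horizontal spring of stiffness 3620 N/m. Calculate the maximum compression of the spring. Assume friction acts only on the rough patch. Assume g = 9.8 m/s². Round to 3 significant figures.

x = 0.106 m

Initial energy: E₁ = mgh = (0.263)(9.8)(8.75) = 22.552 J
Friction removes W_f = μ_k mg d = (0.33)(0.263)(9.8)(2.48) = 2.109 J
Energy reaching the spring: E = 22.552 − 2.109 = 20.443 J
At max compression ½kx² = E ⇒ x = √(2E/k) = √(2 × 20.443/3620) = 0.1063 m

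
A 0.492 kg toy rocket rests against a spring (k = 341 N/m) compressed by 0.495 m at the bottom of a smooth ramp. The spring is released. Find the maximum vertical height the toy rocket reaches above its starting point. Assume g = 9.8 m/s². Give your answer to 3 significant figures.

Energy conservation from release to the highest point: ½kx² = mgh
h = kx²/(2mg) = (341)(0.495)²/(2 × 0.492 × 9.8) = 8.665 m

h = 8.66 m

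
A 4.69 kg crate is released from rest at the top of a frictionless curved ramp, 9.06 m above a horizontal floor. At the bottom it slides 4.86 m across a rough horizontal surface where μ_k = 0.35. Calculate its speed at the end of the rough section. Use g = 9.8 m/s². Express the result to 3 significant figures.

v = 12.0 m/s

Applying the work–energy principle:
mgh = ½mv² + μ_k m g d
W_f = μ_k mg d = (0.35)(4.69)(9.8)(4.86) = 78.18 J
½mv² = mgh − W_f = 416.42 − 78.18 = 338.23 J
v = √(2 × 338.23/4.69) = 12.01 m/s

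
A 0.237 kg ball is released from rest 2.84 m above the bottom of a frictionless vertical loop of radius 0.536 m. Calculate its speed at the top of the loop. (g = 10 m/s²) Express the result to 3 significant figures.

Energy conservation: mgh = ½mv_top² + mg(2r)
v_top² = 2g(h − 2r) = 2(10)(2.84 − 1.072) = 35.36
v_top = 5.946 m/s

v = 5.95 m/s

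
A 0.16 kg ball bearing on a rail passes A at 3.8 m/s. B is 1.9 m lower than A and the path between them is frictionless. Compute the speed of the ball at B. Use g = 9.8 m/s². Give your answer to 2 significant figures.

v = 7.2 m/s

Equating total energy at the two states: ½mv₀² + mgh = ½mv²
v² = v₀² + 2gh = (3.8)² + 2(9.8)(1.9) = 51.680
v = √51.680 = 7.189 m/s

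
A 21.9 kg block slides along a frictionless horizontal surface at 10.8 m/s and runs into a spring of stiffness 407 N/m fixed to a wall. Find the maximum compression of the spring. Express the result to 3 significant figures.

x = 2.51 m

At max compression the block is momentarily at rest: ½mv² = ½kx²
x = v√(m/k) = 10.8 × √(21.9/407) = 2.505 m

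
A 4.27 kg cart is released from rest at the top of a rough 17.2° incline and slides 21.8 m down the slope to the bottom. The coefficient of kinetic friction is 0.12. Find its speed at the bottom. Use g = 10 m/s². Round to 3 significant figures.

v = 8.89 m/s

Taking the bottom as reference, mgh = ½mv² + μ_k N L with h = L sinθ, N = mg cosθ:
mgh = mgL sinθ = (4.27)(10)(21.8)sin17.2° = 275.26 J
W_f = μ_k mg cosθ · L = (0.12)(4.27)(10)cos17.2°·21.8 = 106.7 J
½mv² = 275.26 − 106.7 = 168.56 J
v = √(2 × 168.56/4.27) = 8.885 m/s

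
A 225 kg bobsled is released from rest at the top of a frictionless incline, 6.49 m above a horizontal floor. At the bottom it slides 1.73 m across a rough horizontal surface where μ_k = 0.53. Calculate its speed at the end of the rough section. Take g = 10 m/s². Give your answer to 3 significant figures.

Energy at the top = energy at the end + work done against friction:
mgh = ½mv² + μ_k m g d
W_f = μ_k mg d = (0.53)(225)(10)(1.73) = 2063 J
½mv² = mgh − W_f = 14602 − 2063 = 12539 J
v = √(2 × 12539/225) = 10.56 m/s

v = 10.6 m/s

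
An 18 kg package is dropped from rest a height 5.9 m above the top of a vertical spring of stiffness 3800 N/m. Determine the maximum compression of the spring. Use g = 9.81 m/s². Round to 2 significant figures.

Measuring PE from the top of the relaxed spring, at max compression the package has dropped H + x with zero KE, so:
mg(H + x) = ½kx²
½(3800)x² − (18)(9.81)x − (18)(9.81)(5.9) = 0
1900x² − 176.6x − 1042 = 0
x = [176.6 + √(31180 + 7.9178e+06)]/(2 × 1900) = 0.7884 m

x = 0.79 m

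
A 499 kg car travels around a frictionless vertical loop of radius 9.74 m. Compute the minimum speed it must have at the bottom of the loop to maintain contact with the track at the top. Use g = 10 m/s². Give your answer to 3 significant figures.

At the top: mg = mv_top²/r ⇒ v_top² = gr = 97.40 m²/s²
Energy from bottom to top (height 2r): ½mv_bot² = ½mv_top² + mg(2r)
v_bot² = gr + 4gr = 5gr = 487.0
v_bot = √(5gr) = 22.07 m/s

v = 22.1 m/s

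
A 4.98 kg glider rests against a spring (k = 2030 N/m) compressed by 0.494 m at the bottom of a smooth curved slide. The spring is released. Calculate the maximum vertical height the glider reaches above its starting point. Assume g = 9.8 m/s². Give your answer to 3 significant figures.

h = 5.08 m

All spring PE becomes gravitational PE at the highest point: ½kx² = mgh
h = kx²/(2mg) = (2030)(0.494)²/(2 × 4.98 × 9.8) = 5.075 m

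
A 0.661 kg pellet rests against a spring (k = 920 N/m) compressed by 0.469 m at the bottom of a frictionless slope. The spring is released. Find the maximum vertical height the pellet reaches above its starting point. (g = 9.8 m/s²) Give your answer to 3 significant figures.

Energy conservation from release to the highest point: ½kx² = mgh
h = kx²/(2mg) = (920)(0.469)²/(2 × 0.661 × 9.8) = 15.62 m

h = 15.6 m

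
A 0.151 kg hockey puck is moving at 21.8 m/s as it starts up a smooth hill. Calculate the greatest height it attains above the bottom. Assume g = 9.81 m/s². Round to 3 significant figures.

By energy conservation, ½mv² = mgh
h = v²/(2g) = 21.8²/(2 × 9.81) = 24.22 m

h = 24.2 m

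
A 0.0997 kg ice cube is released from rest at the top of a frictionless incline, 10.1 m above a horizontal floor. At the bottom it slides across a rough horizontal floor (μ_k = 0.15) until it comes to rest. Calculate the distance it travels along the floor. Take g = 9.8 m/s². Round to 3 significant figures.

d = 67.3 m

Energy at the top = energy at the end + work done against friction:
At rest all PE has been dissipated by friction: mgh = μ_k m g d
d = h/μ_k = 10.1/0.15 = 67.33 m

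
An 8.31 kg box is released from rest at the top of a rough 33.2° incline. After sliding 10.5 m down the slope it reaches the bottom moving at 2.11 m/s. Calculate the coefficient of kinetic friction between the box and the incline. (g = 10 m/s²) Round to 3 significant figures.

mgh = ½mv² + μ_k (mg cosθ) L, with h = L sinθ
mgL sinθ = 477.78 J; ½mv² = 18.498 J
W_f = 477.78 − 18.498 = 459.3 J
μ_k = W_f/(mg cosθ · L) = 459.3/(69.54 × 10.5) = 0.6290

μ_k = 0.629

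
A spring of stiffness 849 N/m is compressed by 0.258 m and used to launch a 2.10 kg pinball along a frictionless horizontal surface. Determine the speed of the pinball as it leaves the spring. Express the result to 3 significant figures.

Conservation of energy: ½kx² = ½mv²
v = x√(k/m) = 0.258 × √(849/2.10) = 5.188 m/s

v = 5.19 m/s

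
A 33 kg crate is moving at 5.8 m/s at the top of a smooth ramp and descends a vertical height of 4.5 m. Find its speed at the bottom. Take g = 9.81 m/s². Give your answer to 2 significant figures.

Mechanical energy is conserved (no friction): ½mv₀² + mgh = ½mv²
The mass cancels from both sides.
v² = v₀² + 2gh = (5.8)² + 2(9.81)(4.5) = 121.93
v = √121.93 = 11.04 m/s

v = 11 m/s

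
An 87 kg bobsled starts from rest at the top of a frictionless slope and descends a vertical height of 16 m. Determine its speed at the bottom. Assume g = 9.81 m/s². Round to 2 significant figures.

Mechanical energy is conserved (no friction): mgh = ½mv²
v = √(2gh) = √(2 × 9.81 × 16) = √313.92 = 17.72 m/s

v = 18 m/s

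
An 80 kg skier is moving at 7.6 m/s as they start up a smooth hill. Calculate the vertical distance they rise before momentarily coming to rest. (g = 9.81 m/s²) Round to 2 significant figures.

By energy conservation, ½mv² = mgh
h = v²/(2g) = 7.6²/(2 × 9.81) = 2.944 m

h = 2.9 m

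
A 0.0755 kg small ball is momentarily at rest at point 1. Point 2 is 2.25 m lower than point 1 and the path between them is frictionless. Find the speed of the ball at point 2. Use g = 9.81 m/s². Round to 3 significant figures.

v = 6.64 m/s

Equating total energy at the two states: mgh = ½mv²
v = √(2gh) = √(2 × 9.81 × 2.25) = √44.145 = 6.644 m/s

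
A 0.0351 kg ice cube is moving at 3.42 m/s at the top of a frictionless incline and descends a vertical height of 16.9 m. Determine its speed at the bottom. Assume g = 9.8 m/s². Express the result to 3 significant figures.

v = 18.5 m/s

Equating total energy at the two states: ½mv₀² + mgh = ½mv²
v² = v₀² + 2gh = (3.42)² + 2(9.8)(16.9) = 342.94
v = √342.94 = 18.52 m/s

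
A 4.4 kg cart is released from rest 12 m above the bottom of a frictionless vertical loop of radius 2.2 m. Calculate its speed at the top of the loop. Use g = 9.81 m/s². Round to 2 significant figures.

Energy conservation: mgh = ½mv_top² + mg(2r)
v_top² = 2g(h − 2r) = 2(9.81)(12 − 4.400) = 149.1
v_top = 12.21 m/s

v = 12 m/s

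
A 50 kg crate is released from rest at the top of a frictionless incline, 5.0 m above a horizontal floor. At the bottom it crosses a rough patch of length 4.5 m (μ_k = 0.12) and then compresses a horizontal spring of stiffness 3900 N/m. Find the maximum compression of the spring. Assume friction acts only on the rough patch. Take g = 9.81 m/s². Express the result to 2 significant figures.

x = 1.1 m

Initial energy: E₁ = mgh = (50)(9.81)(5.0) = 2452.5 J
Friction removes W_f = μ_k mg d = (0.12)(50)(9.81)(4.5) = 264.9 J
Energy reaching the spring: E = 2452.5 − 264.9 = 2187.6 J
At max compression ½kx² = E ⇒ x = √(2E/k) = √(2 × 2187.6/3900) = 1.059 m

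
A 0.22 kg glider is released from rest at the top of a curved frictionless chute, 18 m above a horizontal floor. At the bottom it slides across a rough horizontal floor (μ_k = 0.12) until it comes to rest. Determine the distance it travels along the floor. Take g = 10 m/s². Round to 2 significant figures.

Applying the work–energy principle:
At rest all PE has been dissipated by friction: mgh = μ_k m g d
d = h/μ_k = 18/0.12 = 150.0 m

d = 150 m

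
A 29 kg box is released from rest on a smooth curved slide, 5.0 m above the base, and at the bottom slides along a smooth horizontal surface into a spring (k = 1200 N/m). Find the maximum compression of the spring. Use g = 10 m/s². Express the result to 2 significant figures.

Energy conservation (no friction) from release to max compression: mgh = ½kx²
x = √(2mgh/k) = √(2 × 29 × 10 × 5.0 / 1200) = 1.555 m

x = 1.6 m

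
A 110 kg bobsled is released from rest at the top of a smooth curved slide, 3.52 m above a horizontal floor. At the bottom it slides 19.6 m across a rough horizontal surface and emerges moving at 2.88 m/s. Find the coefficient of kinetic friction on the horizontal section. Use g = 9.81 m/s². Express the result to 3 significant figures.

μ_k = 0.158

Applying the work–energy principle:
mgh = ½mv² + μ_k m g d
mgh = 3798.4 J; ½mv² = 456.19 J
W_f = 3798.4 − 456.19 = 3342 J
μ_k = W_f/(mg·d) = 3342/(1079 × 19.6) = 0.1580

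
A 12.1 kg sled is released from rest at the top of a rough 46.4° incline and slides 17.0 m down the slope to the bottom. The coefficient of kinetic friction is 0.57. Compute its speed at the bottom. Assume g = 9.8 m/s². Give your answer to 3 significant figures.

Taking the bottom as reference, mgh = ½mv² + μ_k N L with h = L sinθ, N = mg cosθ:
mgh = mgL sinθ = (12.1)(9.8)(17.0)sin46.4° = 1459.8 J
W_f = μ_k mg cosθ · L = (0.57)(12.1)(9.8)cos46.4°·17.0 = 792.4 J
½mv² = 1459.8 − 792.4 = 667.43 J
v = √(2 × 667.43/12.1) = 10.50 m/s

v = 10.5 m/s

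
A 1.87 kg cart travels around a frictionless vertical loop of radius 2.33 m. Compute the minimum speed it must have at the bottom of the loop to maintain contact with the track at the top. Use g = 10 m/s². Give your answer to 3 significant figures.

At the top: mg = mv_top²/r ⇒ v_top² = gr = 23.30 m²/s²
Energy from bottom to top (height 2r): ½mv_bot² = ½mv_top² + mg(2r)
v_bot² = gr + 4gr = 5gr = 116.5
v_bot = √(5gr) = 10.79 m/s

v = 10.8 m/s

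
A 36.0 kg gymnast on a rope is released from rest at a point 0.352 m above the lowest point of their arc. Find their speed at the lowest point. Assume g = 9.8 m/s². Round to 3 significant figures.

v = 2.63 m/s

Mechanical energy is conserved (no friction): mgh = ½mv²
v = √(2gh) = √(2 × 9.8 × 0.352) = √6.8992 = 2.627 m/s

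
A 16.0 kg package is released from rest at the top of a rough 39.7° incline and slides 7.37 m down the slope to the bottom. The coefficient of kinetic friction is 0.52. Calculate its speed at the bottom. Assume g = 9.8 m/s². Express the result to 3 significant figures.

Energy: mgh = ½mv² + W_f, with h = L sinθ and W_f = μ_k (mg cosθ) L
mgh = mgL sinθ = (16.0)(9.8)(7.37)sin39.7° = 738.17 J
W_f = μ_k mg cosθ · L = (0.52)(16.0)(9.8)cos39.7°·7.37 = 462.3 J
½mv² = 738.17 − 462.3 = 275.82 J
v = √(2 × 275.82/16.0) = 5.872 m/s

v = 5.87 m/s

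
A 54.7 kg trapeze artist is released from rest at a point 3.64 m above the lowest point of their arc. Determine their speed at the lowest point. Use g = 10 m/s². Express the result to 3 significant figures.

v = 8.53 m/s

Energy conservation between the two points: mgh = ½mv²
The mass cancels from both sides.
v = √(2gh) = √(2 × 10 × 3.64) = √72.800 = 8.532 m/s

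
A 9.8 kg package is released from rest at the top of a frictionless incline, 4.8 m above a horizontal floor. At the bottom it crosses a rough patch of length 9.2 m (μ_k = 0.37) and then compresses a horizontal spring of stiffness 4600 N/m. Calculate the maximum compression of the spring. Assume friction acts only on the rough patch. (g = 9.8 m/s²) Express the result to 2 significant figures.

x = 0.24 m

Initial energy: E₁ = mgh = (9.8)(9.8)(4.8) = 460.99 J
Friction removes W_f = μ_k mg d = (0.37)(9.8)(9.8)(9.2) = 326.9 J
Energy reaching the spring: E = 460.99 − 326.9 = 134.07 J
At max compression ½kx² = E ⇒ x = √(2E/k) = √(2 × 134.07/4600) = 0.2414 m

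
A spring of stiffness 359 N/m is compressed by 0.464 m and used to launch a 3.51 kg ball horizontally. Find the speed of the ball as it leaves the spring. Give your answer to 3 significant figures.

v = 4.69 m/s

Spring PE converts entirely to kinetic energy: ½kx² = ½mv²
v = x√(k/m) = 0.464 × √(359/3.51) = 4.693 m/s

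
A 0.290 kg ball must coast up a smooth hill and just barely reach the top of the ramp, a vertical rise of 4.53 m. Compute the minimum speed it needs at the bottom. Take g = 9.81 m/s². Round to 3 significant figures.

At the top it is momentarily at rest, so all KE converts to PE: ½mv² = mgh
v = √(2gh) = √(2 × 9.81 × 4.53) = 9.428 m/s

v = 9.43 m/s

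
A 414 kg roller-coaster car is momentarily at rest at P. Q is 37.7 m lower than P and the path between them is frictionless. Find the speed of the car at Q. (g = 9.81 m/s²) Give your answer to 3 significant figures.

v = 27.2 m/s

Mechanical energy is conserved (no friction): mgh = ½mv²
v = √(2gh) = √(2 × 9.81 × 37.7) = √739.67 = 27.20 m/s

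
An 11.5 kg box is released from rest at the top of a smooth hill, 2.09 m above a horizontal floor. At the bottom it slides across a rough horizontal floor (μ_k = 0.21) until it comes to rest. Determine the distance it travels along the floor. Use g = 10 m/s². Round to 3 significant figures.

Energy at the top = energy at the end + work done against friction:
At rest all PE has been dissipated by friction: mgh = μ_k m g d
d = h/μ_k = 2.09/0.21 = 9.952 m

d = 9.95 m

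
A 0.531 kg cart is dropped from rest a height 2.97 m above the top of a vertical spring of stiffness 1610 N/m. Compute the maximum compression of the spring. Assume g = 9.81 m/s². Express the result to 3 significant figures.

x = 0.142 m

Measuring PE from the top of the relaxed spring, at max compression the cart has dropped H + x with zero KE, so:
mg(H + x) = ½kx²
½(1610)x² − (0.531)(9.81)x − (0.531)(9.81)(2.97) = 0
805.0x² − 5.209x − 15.47 = 0
x = [5.209 + √(27.13 + 49817)]/(2 × 805.0) = 0.1419 m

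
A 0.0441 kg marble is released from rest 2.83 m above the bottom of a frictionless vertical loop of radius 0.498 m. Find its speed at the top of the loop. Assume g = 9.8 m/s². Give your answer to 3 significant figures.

Energy conservation: mgh = ½mv_top² + mg(2r)
v_top² = 2g(h − 2r) = 2(9.8)(2.83 − 0.9960) = 35.95
v_top = 5.996 m/s

v = 6.00 m/s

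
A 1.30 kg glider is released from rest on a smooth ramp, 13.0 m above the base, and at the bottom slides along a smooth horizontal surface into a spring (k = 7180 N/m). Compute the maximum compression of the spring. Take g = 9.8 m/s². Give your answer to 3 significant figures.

x = 0.215 m

Energy conservation (no friction) from release to max compression: mgh = ½kx²
x = √(2mgh/k) = √(2 × 1.30 × 9.8 × 13.0 / 7180) = 0.2148 m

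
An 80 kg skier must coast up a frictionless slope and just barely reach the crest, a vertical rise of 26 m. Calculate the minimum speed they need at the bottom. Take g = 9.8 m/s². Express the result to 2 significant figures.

At the top they are momentarily at rest, so all KE converts to PE: ½mv² = mgh
v = √(2gh) = √(2 × 9.8 × 26) = 22.57 m/s

v = 23 m/s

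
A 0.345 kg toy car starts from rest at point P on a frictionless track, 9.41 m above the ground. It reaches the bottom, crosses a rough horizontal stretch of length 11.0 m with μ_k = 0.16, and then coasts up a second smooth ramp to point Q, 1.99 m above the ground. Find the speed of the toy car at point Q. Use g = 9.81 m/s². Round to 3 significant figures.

Energy at P: mgh₁ = (0.345)(9.81)(9.41) = 31.848 J
Friction loss: W_f = μ_k mg d = 5.957 J
At Q: ½mv² + mgh₂ = mgh₁ − W_f
½mv² = 31.848 − 5.957 − 6.7351 = 19.156 J
v = √(2 × 19.156/0.345) = 10.54 m/s

v = 10.5 m/s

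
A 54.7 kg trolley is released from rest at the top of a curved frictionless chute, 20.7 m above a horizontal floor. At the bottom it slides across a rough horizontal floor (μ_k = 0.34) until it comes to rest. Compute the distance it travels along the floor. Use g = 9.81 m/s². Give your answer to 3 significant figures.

Energy bookkeeping (friction removes W_f = μ_k N d):
At rest all PE has been dissipated by friction: mgh = μ_k m g d
d = h/μ_k = 20.7/0.34 = 60.88 m

d = 60.9 m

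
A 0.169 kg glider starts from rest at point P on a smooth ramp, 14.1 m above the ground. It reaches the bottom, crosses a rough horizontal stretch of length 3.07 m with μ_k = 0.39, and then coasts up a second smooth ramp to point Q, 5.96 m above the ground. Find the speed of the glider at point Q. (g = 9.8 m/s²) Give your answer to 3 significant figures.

Energy at P: mgh₁ = (0.169)(9.8)(14.1) = 23.352 J
Friction loss: W_f = μ_k mg d = 1.983 J
At Q: ½mv² + mgh₂ = mgh₁ − W_f
½mv² = 23.352 − 1.983 − 9.8710 = 11.498 J
v = √(2 × 11.498/0.169) = 11.67 m/s

v = 11.7 m/s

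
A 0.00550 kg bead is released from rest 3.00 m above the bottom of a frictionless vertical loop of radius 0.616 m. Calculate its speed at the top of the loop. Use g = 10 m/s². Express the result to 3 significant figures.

Energy conservation: mgh = ½mv_top² + mg(2r)
v_top² = 2g(h − 2r) = 2(10)(3.00 − 1.232) = 35.36
v_top = 5.946 m/s

v = 5.95 m/s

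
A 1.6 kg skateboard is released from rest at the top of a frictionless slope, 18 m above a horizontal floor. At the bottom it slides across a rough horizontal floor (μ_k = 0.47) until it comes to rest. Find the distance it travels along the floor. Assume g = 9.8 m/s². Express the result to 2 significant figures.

d = 38 m

Energy bookkeeping (friction removes W_f = μ_k N d):
At rest all PE has been dissipated by friction: mgh = μ_k m g d
d = h/μ_k = 18/0.47 = 38.30 m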